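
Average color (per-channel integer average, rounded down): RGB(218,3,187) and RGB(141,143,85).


Midpoint: each channel = ⌊(C₁+C₂)/2⌋
R: ⌊(218+141)/2⌋ = 179
G: ⌊(3+143)/2⌋ = 73
B: ⌊(187+85)/2⌋ = 136
= RGB(179, 73, 136)


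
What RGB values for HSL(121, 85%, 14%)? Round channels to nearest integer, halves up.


H=121°, S=0.85, L=0.14
C = (1-|2L-1|)×S = (1-|-0.72|)×0.85 = 0.238
H' = H/60 = 121/60 ≈ 2.0167; X = C×(1-|H' mod 2 - 1|) ≈ 0.0040
m = L - C/2 = 0.14 - 0.119 = 0.021
Sector ⌊H'⌋ = 2 → (R',G',B') = (0.0, 0.238, ≈0.0040)
RGB = ((R'+m)×255, (G'+m)×255, (B'+m)×255) = (5.355, 66.045, 6.3665)
Round half up → RGB(5, 66, 6)


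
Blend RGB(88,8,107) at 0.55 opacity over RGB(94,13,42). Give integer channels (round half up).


C = α×F + (1-α)×B, with 1-α = 0.45
R: 0.55×88 + 0.45×94 = 48.40 + 42.30 = 90.70 → 91
G: 0.55×8 + 0.45×13 = 4.40 + 5.85 = 10.25 → 10
B: 0.55×107 + 0.45×42 = 58.85 + 18.90 = 77.75 → 78
= RGB(91, 10, 78)


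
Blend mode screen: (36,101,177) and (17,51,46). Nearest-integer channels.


Screen: C = 255 - (255-A)×(255-B)/255, rounded to nearest integer
R: 255 - (255-36)×(255-17)/255 = 255 - 52122/255 ≈ 255 - 204.400 = 50.600 → 51
G: 255 - (255-101)×(255-51)/255 = 255 - 31416/255 ≈ 255 - 123.200 = 131.800 → 132
B: 255 - (255-177)×(255-46)/255 = 255 - 16302/255 ≈ 255 - 63.929 = 191.071 → 191
= RGB(51, 132, 191)


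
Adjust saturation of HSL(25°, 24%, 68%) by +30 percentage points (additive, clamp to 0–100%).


Original S = 24%
Adjustment = +30 percentage points
New S = 24 + (30) = 54
Clamp to [0, 100] → 54
= HSL(25°, 54%, 68%)


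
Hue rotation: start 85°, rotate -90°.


New hue = (H + rotation) mod 360
New hue = (85 -90) mod 360
= -5 mod 360
= 355°


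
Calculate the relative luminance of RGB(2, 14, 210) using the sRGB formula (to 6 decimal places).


Linearize each channel (sRGB transfer function): c = v/255; c_lin = c/12.92 if c ≤ 0.04045, else ((c+0.055)/1.055)^2.4
  R: 2/255 ≈ 0.007843 ≤ 0.04045 → 0.007843/12.92 ≈ 0.000607
  G: 14/255 ≈ 0.054902 > 0.04045 → ((0.054902+0.055)/1.055)^2.4 ≈ 0.004391
  B: 210/255 ≈ 0.823529 > 0.04045 → ((0.823529+0.055)/1.055)^2.4 ≈ 0.644480
R_lin = 0.000607, G_lin = 0.004391, B_lin = 0.644480
L = 0.2126×R + 0.7152×G + 0.0722×B
L = 0.2126×0.000607 + 0.7152×0.004391 + 0.0722×0.644480
L ≈ 0.049801


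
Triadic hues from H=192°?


Triadic: equally spaced at 120° intervals
H1 = 192°
H2 = (192 + 120) mod 360 = 312°
H3 = (192 + 240) mod 360 = 72°
Triadic = 192°, 312°, 72°


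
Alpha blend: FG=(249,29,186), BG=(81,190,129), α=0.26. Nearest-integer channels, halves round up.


C = α×F + (1-α)×B, with 1-α = 0.74
R: 0.26×249 + 0.74×81 = 64.74 + 59.94 = 124.68 → 125
G: 0.26×29 + 0.74×190 = 7.54 + 140.60 = 148.14 → 148
B: 0.26×186 + 0.74×129 = 48.36 + 95.46 = 143.82 → 144
= RGB(125, 148, 144)


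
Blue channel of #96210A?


Color: #96210A
R = 96 = 150
G = 21 = 33
B = 0A = 10
Blue = 10


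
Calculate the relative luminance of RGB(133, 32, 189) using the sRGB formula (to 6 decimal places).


Linearize each channel (sRGB transfer function): c = v/255; c_lin = c/12.92 if c ≤ 0.04045, else ((c+0.055)/1.055)^2.4
  R: 133/255 ≈ 0.521569 > 0.04045 → ((0.521569+0.055)/1.055)^2.4 ≈ 0.234551
  G: 32/255 ≈ 0.125490 > 0.04045 → ((0.125490+0.055)/1.055)^2.4 ≈ 0.014444
  B: 189/255 ≈ 0.741176 > 0.04045 → ((0.741176+0.055)/1.055)^2.4 ≈ 0.508881
R_lin = 0.234551, G_lin = 0.014444, B_lin = 0.508881
L = 0.2126×R + 0.7152×G + 0.0722×B
L = 0.2126×0.234551 + 0.7152×0.014444 + 0.0722×0.508881
L ≈ 0.096937


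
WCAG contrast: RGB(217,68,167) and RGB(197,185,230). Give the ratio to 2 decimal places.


Linearize each sRGB channel c=v/255: c/12.92 if c ≤ 0.04045 else ((c+0.055)/1.055)^2.4
L = 0.2126×R_lin + 0.7152×G_lin + 0.0722×B_lin
Color 1 (217,68,167):
  R=217: 217/255≈0.8510 > 0.04045 → ((0.8510+0.055)/1.055)^2.4 ≈ 0.69387
  G=68: 68/255≈0.2667 > 0.04045 → ((0.2667+0.055)/1.055)^2.4 ≈ 0.05781
  B=167: 167/255≈0.6549 > 0.04045 → ((0.6549+0.055)/1.055)^2.4 ≈ 0.38643
  L1 = 0.2126×0.69387 + 0.7152×0.05781 + 0.0722×0.38643 ≈ 0.21676
Color 2 (197,185,230):
  R=197: 197/255≈0.7725 > 0.04045 → ((0.7725+0.055)/1.055)^2.4 ≈ 0.55834
  G=185: 185/255≈0.7255 > 0.04045 → ((0.7255+0.055)/1.055)^2.4 ≈ 0.48515
  B=230: 230/255≈0.9020 > 0.04045 → ((0.9020+0.055)/1.055)^2.4 ≈ 0.79130
  L2 = 0.2126×0.55834 + 0.7152×0.48515 + 0.0722×0.79130 ≈ 0.52281
Lighter = 0.52281, Darker = 0.21676
Ratio = (L_lighter + 0.05) / (L_darker + 0.05)
Ratio = (0.52281 + 0.05) / (0.21676 + 0.05) = 0.57281 / 0.26676 ≈ 2.1473
Ratio ≈ 2.15:1


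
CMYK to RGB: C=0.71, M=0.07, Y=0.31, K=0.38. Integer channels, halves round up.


R = 255 × (1-C) × (1-K) = 255 × 0.29 × 0.62 = 45.849 → 46
G = 255 × (1-M) × (1-K) = 255 × 0.93 × 0.62 = 147.033 → 147
B = 255 × (1-Y) × (1-K) = 255 × 0.69 × 0.62 = 109.089 → 109
= RGB(46, 147, 109)


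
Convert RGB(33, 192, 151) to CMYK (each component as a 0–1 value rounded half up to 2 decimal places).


R'=33/255≈0.1294, G'=192/255≈0.7529, B'=151/255≈0.5922
K = 1 - max(R',G',B') = 1 - 192/255 = 63/255 = 0.24705… → 0.25
(1-R'-K)/(1-K) simplifies to (max-R)/max with max = 192:
C = (192-33)/192 = 159/192 = 0.82812… → 0.83
M = (192-192)/192 = 0/192 = 0 → 0.00
Y = (192-151)/192 = 41/192 = 0.21354… → 0.21
= CMYK(0.83, 0.00, 0.21, 0.25)


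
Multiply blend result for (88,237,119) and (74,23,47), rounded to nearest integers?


Multiply: C = A×B/255, rounded to nearest integer
R: 88×74/255 = 6512/255 ≈ 25.537 → 26
G: 237×23/255 = 5451/255 ≈ 21.376 → 21
B: 119×47/255 = 5593/255 ≈ 21.933 → 22
= RGB(26, 21, 22)


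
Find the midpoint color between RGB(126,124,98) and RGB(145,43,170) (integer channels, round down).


Midpoint: each channel = ⌊(C₁+C₂)/2⌋
R: ⌊(126+145)/2⌋ = 135
G: ⌊(124+43)/2⌋ = 83
B: ⌊(98+170)/2⌋ = 134
= RGB(135, 83, 134)


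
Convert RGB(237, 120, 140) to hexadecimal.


R = 237 → ED (hex)
G = 120 → 78 (hex)
B = 140 → 8C (hex)
Hex = #ED788C


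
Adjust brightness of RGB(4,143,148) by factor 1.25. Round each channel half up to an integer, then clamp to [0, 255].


Multiply each channel by 1.25, round half up, clamp to [0, 255]
R: 4×1.25 = 5
G: 143×1.25 = 178.75 → round → 179
B: 148×1.25 = 185
= RGB(5, 179, 185)


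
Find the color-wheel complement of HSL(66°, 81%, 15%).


Complement = opposite side of color wheel = hue + 180°
H' = (66 + 180) mod 360 = 246°
S and L unchanged.
= HSL(246°, 81%, 15%)


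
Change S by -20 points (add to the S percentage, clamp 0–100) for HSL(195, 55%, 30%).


Original S = 55%
Adjustment = -20 percentage points
New S = 55 + (-20) = 35
Clamp to [0, 100] → 35
= HSL(195°, 35%, 30%)


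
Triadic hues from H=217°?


Triadic: equally spaced at 120° intervals
H1 = 217°
H2 = (217 + 120) mod 360 = 337°
H3 = (217 + 240) mod 360 = 97°
Triadic = 217°, 337°, 97°


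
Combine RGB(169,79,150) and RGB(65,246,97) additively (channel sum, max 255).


Additive: each channel = min(255, C₁+C₂)
R: 169+65 = 234 → 234
G: 79+246 = 325 → 255
B: 150+97 = 247 → 247
= RGB(234, 255, 247)


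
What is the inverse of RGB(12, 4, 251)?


Invert: (255-R, 255-G, 255-B)
R: 255-12 = 243
G: 255-4 = 251
B: 255-251 = 4
= RGB(243, 251, 4)


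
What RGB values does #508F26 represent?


50 → 80 (R)
8F → 143 (G)
26 → 38 (B)
= RGB(80, 143, 38)


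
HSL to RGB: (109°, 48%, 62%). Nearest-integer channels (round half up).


H=109°, S=0.48, L=0.62
C = (1-|2L-1|)×S = (1-|0.24|)×0.48 = 0.3648
H' = H/60 = 109/60 ≈ 1.8167; X = C×(1-|H' mod 2 - 1|) = 0.06688
m = L - C/2 = 0.62 - 0.1824 = 0.4376
Sector ⌊H'⌋ = 1 → (R',G',B') = (0.06688, 0.3648, 0.0)
RGB = ((R'+m)×255, (G'+m)×255, (B'+m)×255) = (128.6424, 204.612, 111.588)
Round half up → RGB(129, 205, 112)


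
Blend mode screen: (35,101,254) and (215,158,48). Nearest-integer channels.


Screen: C = 255 - (255-A)×(255-B)/255, rounded to nearest integer
R: 255 - (255-35)×(255-215)/255 = 255 - 8800/255 ≈ 255 - 34.510 = 220.490 → 220
G: 255 - (255-101)×(255-158)/255 = 255 - 14938/255 ≈ 255 - 58.580 = 196.420 → 196
B: 255 - (255-254)×(255-48)/255 = 255 - 207/255 ≈ 255 - 0.812 = 254.188 → 254
= RGB(220, 196, 254)


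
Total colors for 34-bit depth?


Colors = 2^bits = 2^34
= 17,179,869,184 colors


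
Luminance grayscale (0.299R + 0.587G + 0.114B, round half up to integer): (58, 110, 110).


Gray = 0.299×R + 0.587×G + 0.114×B
Gray = 0.299×58 + 0.587×110 + 0.114×110
Gray = 17.342 + 64.570 + 12.540
Gray = 94.452 → round half up → 94
Gray = 94


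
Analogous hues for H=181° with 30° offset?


Base hue: 181°
Left analog: (181 - 30) mod 360 = 151°
Right analog: (181 + 30) mod 360 = 211°
Analogous hues = 151° and 211°


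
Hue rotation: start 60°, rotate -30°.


New hue = (H + rotation) mod 360
New hue = (60 -30) mod 360
= 30 mod 360
= 30°


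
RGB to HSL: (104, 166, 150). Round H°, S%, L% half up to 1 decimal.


Normalize: R'=104/255≈0.4078, G'=166/255≈0.6510, B'=150/255≈0.5882
Max=166/255, Min=104/255, Δ=Max-Min=62/255
L = (Max+Min)/2 = (166+104)/510 = 270/510 = 0.52941… → L = 52.9%
L > 0.5 → S = Δ/(2-Max-Min) = 62/(510-166-104) = 62/240 = 0.25833… → S = 25.8%
(the 1/255 factors cancel in S and H, so raw channel differences can be used)
Max is G' → H = 60 × ((B-R)/Δ + 2) = 60 × ((150-104)/62 + 2)
  46/62 + 2 = 0.7419… + 2 = 2.7419…
  H = 60 × 2.7419… = 164.516…° → H = 164.5°
= HSL(164.5°, 25.8%, 52.9%)


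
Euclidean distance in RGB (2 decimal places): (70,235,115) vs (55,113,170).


d = √[(R₁-R₂)² + (G₁-G₂)² + (B₁-B₂)²]
d = √[(70-55)² + (235-113)² + (115-170)²]
d = √[225 + 14884 + 3025]
d = √18134
d ≈ 134.66


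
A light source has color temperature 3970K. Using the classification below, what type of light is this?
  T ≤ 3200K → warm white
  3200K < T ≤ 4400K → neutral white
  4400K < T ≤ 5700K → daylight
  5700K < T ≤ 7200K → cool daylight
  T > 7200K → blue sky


Temperature: 3970K
3200K < 3970K ≤ 4400K → neutral white
Classification: neutral white


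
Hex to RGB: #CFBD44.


CF → 207 (R)
BD → 189 (G)
44 → 68 (B)
= RGB(207, 189, 68)


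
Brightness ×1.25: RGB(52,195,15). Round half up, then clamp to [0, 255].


Multiply each channel by 1.25, round half up, clamp to [0, 255]
R: 52×1.25 = 65
G: 195×1.25 = 243.75 → round → 244
B: 15×1.25 = 18.75 → round → 19
= RGB(65, 244, 19)


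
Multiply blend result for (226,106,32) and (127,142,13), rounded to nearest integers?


Multiply: C = A×B/255, rounded to nearest integer
R: 226×127/255 = 28702/255 ≈ 112.557 → 113
G: 106×142/255 = 15052/255 ≈ 59.027 → 59
B: 32×13/255 = 416/255 ≈ 1.631 → 2
= RGB(113, 59, 2)


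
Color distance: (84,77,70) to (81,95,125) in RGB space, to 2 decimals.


d = √[(R₁-R₂)² + (G₁-G₂)² + (B₁-B₂)²]
d = √[(84-81)² + (77-95)² + (70-125)²]
d = √[9 + 324 + 3025]
d = √3358
d ≈ 57.95


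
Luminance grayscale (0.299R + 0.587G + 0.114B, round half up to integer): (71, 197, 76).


Gray = 0.299×R + 0.587×G + 0.114×B
Gray = 0.299×71 + 0.587×197 + 0.114×76
Gray = 21.229 + 115.639 + 8.664
Gray = 145.532 → round half up → 146
Gray = 146


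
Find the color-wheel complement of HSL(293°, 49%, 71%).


Complement = opposite side of color wheel = hue + 180°
H' = (293 + 180) mod 360 = 113°
S and L unchanged.
= HSL(113°, 49%, 71%)


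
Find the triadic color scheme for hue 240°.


Triadic: equally spaced at 120° intervals
H1 = 240°
H2 = (240 + 120) mod 360 = 0°
H3 = (240 + 240) mod 360 = 120°
Triadic = 240°, 0°, 120°


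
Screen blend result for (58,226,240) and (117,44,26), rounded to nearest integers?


Screen: C = 255 - (255-A)×(255-B)/255, rounded to nearest integer
R: 255 - (255-58)×(255-117)/255 = 255 - 27186/255 ≈ 255 - 106.612 = 148.388 → 148
G: 255 - (255-226)×(255-44)/255 = 255 - 6119/255 ≈ 255 - 23.996 = 231.004 → 231
B: 255 - (255-240)×(255-26)/255 = 255 - 3435/255 ≈ 255 - 13.471 = 241.529 → 242
= RGB(148, 231, 242)


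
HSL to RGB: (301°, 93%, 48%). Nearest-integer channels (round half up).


H=301°, S=0.93, L=0.48
C = (1-|2L-1|)×S = (1-|-0.04|)×0.93 = 0.8928
H' = H/60 = 301/60 ≈ 5.0167; X = C×(1-|H' mod 2 - 1|) = 0.87792
m = L - C/2 = 0.48 - 0.4464 = 0.0336
Sector ⌊H'⌋ = 5 → (R',G',B') = (0.8928, 0.0, 0.87792)
RGB = ((R'+m)×255, (G'+m)×255, (B'+m)×255) = (236.232, 8.568, 232.4376)
Round half up → RGB(236, 9, 232)


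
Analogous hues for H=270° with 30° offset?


Base hue: 270°
Left analog: (270 - 30) mod 360 = 240°
Right analog: (270 + 30) mod 360 = 300°
Analogous hues = 240° and 300°


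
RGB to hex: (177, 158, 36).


R = 177 → B1 (hex)
G = 158 → 9E (hex)
B = 36 → 24 (hex)
Hex = #B19E24


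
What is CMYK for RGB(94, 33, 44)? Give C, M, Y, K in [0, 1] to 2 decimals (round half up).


R'=94/255≈0.3686, G'=33/255≈0.1294, B'=44/255≈0.1725
K = 1 - max(R',G',B') = 1 - 94/255 = 161/255 = 0.63137… → 0.63
(1-R'-K)/(1-K) simplifies to (max-R)/max with max = 94:
C = (94-94)/94 = 0/94 = 0 → 0.00
M = (94-33)/94 = 61/94 = 0.64893… → 0.65
Y = (94-44)/94 = 50/94 = 0.53191… → 0.53
= CMYK(0.00, 0.65, 0.53, 0.63)


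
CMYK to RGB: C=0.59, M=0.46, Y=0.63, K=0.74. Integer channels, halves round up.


R = 255 × (1-C) × (1-K) = 255 × 0.41 × 0.26 = 27.183 → 27
G = 255 × (1-M) × (1-K) = 255 × 0.54 × 0.26 = 35.802 → 36
B = 255 × (1-Y) × (1-K) = 255 × 0.37 × 0.26 = 24.531 → 25
= RGB(27, 36, 25)


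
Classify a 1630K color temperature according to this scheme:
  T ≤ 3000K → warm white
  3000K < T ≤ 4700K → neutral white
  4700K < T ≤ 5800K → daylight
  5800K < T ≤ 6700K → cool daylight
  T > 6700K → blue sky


Temperature: 1630K
1630K ≤ 3000K → warm white
Classification: warm white


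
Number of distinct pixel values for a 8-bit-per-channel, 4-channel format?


Total bits = 8 bits/channel × 4 channels = 32 bits
Distinct pixel values = 2^32
= 4,294,967,296 pixel values


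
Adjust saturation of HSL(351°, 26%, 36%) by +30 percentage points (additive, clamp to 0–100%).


Original S = 26%
Adjustment = +30 percentage points
New S = 26 + (30) = 56
Clamp to [0, 100] → 56
= HSL(351°, 56%, 36%)


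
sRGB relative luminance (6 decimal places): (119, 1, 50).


Linearize each channel (sRGB transfer function): c = v/255; c_lin = c/12.92 if c ≤ 0.04045, else ((c+0.055)/1.055)^2.4
  R: 119/255 ≈ 0.466667 > 0.04045 → ((0.466667+0.055)/1.055)^2.4 ≈ 0.184475
  G: 1/255 ≈ 0.003922 ≤ 0.04045 → 0.003922/12.92 ≈ 0.000304
  B: 50/255 ≈ 0.196078 > 0.04045 → ((0.196078+0.055)/1.055)^2.4 ≈ 0.031896
R_lin = 0.184475, G_lin = 0.000304, B_lin = 0.031896
L = 0.2126×R + 0.7152×G + 0.0722×B
L = 0.2126×0.184475 + 0.7152×0.000304 + 0.0722×0.031896
L ≈ 0.041739


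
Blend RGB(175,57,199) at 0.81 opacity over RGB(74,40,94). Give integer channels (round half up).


C = α×F + (1-α)×B, with 1-α = 0.19
R: 0.81×175 + 0.19×74 = 141.75 + 14.06 = 155.81 → 156
G: 0.81×57 + 0.19×40 = 46.17 + 7.60 = 53.77 → 54
B: 0.81×199 + 0.19×94 = 161.19 + 17.86 = 179.05 → 179
= RGB(156, 54, 179)


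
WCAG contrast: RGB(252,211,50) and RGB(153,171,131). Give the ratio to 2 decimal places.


Linearize each sRGB channel c=v/255: c/12.92 if c ≤ 0.04045 else ((c+0.055)/1.055)^2.4
L = 0.2126×R_lin + 0.7152×G_lin + 0.0722×B_lin
Color 1 (252,211,50):
  R=252: 252/255≈0.9882 > 0.04045 → ((0.9882+0.055)/1.055)^2.4 ≈ 0.97345
  G=211: 211/255≈0.8275 > 0.04045 → ((0.8275+0.055)/1.055)^2.4 ≈ 0.65141
  B=50: 50/255≈0.1961 > 0.04045 → ((0.1961+0.055)/1.055)^2.4 ≈ 0.03190
  L1 = 0.2126×0.97345 + 0.7152×0.65141 + 0.0722×0.03190 ≈ 0.67514
Color 2 (153,171,131):
  R=153: 153/255≈0.6000 > 0.04045 → ((0.6000+0.055)/1.055)^2.4 ≈ 0.31855
  G=171: 171/255≈0.6706 > 0.04045 → ((0.6706+0.055)/1.055)^2.4 ≈ 0.40724
  B=131: 131/255≈0.5137 > 0.04045 → ((0.5137+0.055)/1.055)^2.4 ≈ 0.22697
  L2 = 0.2126×0.31855 + 0.7152×0.40724 + 0.0722×0.22697 ≈ 0.37537
Lighter = 0.67514, Darker = 0.37537
Ratio = (L_lighter + 0.05) / (L_darker + 0.05)
Ratio = (0.67514 + 0.05) / (0.37537 + 0.05) = 0.72514 / 0.42537 ≈ 1.7047
Ratio ≈ 1.70:1


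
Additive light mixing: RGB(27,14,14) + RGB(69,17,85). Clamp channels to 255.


Additive: each channel = min(255, C₁+C₂)
R: 27+69 = 96 → 96
G: 14+17 = 31 → 31
B: 14+85 = 99 → 99
= RGB(96, 31, 99)


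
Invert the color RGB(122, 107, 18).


Invert: (255-R, 255-G, 255-B)
R: 255-122 = 133
G: 255-107 = 148
B: 255-18 = 237
= RGB(133, 148, 237)


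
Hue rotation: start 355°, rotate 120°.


New hue = (H + rotation) mod 360
New hue = (355 + 120) mod 360
= 475 mod 360
= 115°


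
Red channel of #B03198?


Color: #B03198
R = B0 = 176
G = 31 = 49
B = 98 = 152
Red = 176


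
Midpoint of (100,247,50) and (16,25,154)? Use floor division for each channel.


Midpoint: each channel = ⌊(C₁+C₂)/2⌋
R: ⌊(100+16)/2⌋ = 58
G: ⌊(247+25)/2⌋ = 136
B: ⌊(50+154)/2⌋ = 102
= RGB(58, 136, 102)


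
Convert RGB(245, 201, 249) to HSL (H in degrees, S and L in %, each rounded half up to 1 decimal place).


Normalize: R'=245/255≈0.9608, G'=201/255≈0.7882, B'=249/255≈0.9765
Max=249/255, Min=201/255, Δ=Max-Min=48/255
L = (Max+Min)/2 = (249+201)/510 = 450/510 = 0.88235… → L = 88.2%
L > 0.5 → S = Δ/(2-Max-Min) = 48/(510-249-201) = 48/60 = 0.8 → S = 80.0%
(the 1/255 factors cancel in S and H, so raw channel differences can be used)
Max is B' → H = 60 × ((R-G)/Δ + 4) = 60 × ((245-201)/48 + 4)
  44/48 + 4 = 0.9166… + 4 = 4.9166…
  H = 60 × 4.9166… = 295° → H = 295.0°
= HSL(295.0°, 80.0%, 88.2%)


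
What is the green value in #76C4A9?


Color: #76C4A9
R = 76 = 118
G = C4 = 196
B = A9 = 169
Green = 196


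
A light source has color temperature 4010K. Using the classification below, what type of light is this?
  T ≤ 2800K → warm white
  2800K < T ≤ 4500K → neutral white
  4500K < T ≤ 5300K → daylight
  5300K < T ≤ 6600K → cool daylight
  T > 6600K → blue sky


Temperature: 4010K
2800K < 4010K ≤ 4500K → neutral white
Classification: neutral white


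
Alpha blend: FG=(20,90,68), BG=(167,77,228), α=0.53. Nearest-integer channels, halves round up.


C = α×F + (1-α)×B, with 1-α = 0.47
R: 0.53×20 + 0.47×167 = 10.60 + 78.49 = 89.09 → 89
G: 0.53×90 + 0.47×77 = 47.70 + 36.19 = 83.89 → 84
B: 0.53×68 + 0.47×228 = 36.04 + 107.16 = 143.20 → 143
= RGB(89, 84, 143)


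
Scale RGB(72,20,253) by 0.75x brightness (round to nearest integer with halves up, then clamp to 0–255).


Multiply each channel by 0.75, round half up, clamp to [0, 255]
R: 72×0.75 = 54
G: 20×0.75 = 15
B: 253×0.75 = 189.75 → round → 190
= RGB(54, 15, 190)


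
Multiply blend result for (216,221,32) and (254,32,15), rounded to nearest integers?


Multiply: C = A×B/255, rounded to nearest integer
R: 216×254/255 = 54864/255 ≈ 215.153 → 215
G: 221×32/255 = 7072/255 ≈ 27.733 → 28
B: 32×15/255 = 480/255 ≈ 1.882 → 2
= RGB(215, 28, 2)


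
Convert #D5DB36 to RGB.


D5 → 213 (R)
DB → 219 (G)
36 → 54 (B)
= RGB(213, 219, 54)


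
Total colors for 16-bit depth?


Colors = 2^bits = 2^16
= 65,536 colors


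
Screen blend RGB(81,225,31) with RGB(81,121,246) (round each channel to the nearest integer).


Screen: C = 255 - (255-A)×(255-B)/255, rounded to nearest integer
R: 255 - (255-81)×(255-81)/255 = 255 - 30276/255 ≈ 255 - 118.729 = 136.271 → 136
G: 255 - (255-225)×(255-121)/255 = 255 - 4020/255 ≈ 255 - 15.765 = 239.235 → 239
B: 255 - (255-31)×(255-246)/255 = 255 - 2016/255 ≈ 255 - 7.906 = 247.094 → 247
= RGB(136, 239, 247)


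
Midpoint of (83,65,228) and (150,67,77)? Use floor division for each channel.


Midpoint: each channel = ⌊(C₁+C₂)/2⌋
R: ⌊(83+150)/2⌋ = 116
G: ⌊(65+67)/2⌋ = 66
B: ⌊(228+77)/2⌋ = 152
= RGB(116, 66, 152)


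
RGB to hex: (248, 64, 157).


R = 248 → F8 (hex)
G = 64 → 40 (hex)
B = 157 → 9D (hex)
Hex = #F8409D


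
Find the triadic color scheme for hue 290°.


Triadic: equally spaced at 120° intervals
H1 = 290°
H2 = (290 + 120) mod 360 = 50°
H3 = (290 + 240) mod 360 = 170°
Triadic = 290°, 50°, 170°


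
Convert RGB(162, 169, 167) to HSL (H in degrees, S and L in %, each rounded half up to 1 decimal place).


Normalize: R'=162/255≈0.6353, G'=169/255≈0.6627, B'=167/255≈0.6549
Max=169/255, Min=162/255, Δ=Max-Min=7/255
L = (Max+Min)/2 = (169+162)/510 = 331/510 = 0.64901… → L = 64.9%
L > 0.5 → S = Δ/(2-Max-Min) = 7/(510-169-162) = 7/179 = 0.03910… → S = 3.9%
(the 1/255 factors cancel in S and H, so raw channel differences can be used)
Max is G' → H = 60 × ((B-R)/Δ + 2) = 60 × ((167-162)/7 + 2)
  5/7 + 2 = 0.7142… + 2 = 2.7142…
  H = 60 × 2.7142… = 162.857…° → H = 162.9°
= HSL(162.9°, 3.9%, 64.9%)


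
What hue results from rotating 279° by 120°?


New hue = (H + rotation) mod 360
New hue = (279 + 120) mod 360
= 399 mod 360
= 39°


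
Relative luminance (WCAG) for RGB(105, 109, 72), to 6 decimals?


Linearize each channel (sRGB transfer function): c = v/255; c_lin = c/12.92 if c ≤ 0.04045, else ((c+0.055)/1.055)^2.4
  R: 105/255 ≈ 0.411765 > 0.04045 → ((0.411765+0.055)/1.055)^2.4 ≈ 0.141263
  G: 109/255 ≈ 0.427451 > 0.04045 → ((0.427451+0.055)/1.055)^2.4 ≈ 0.152926
  B: 72/255 ≈ 0.282353 > 0.04045 → ((0.282353+0.055)/1.055)^2.4 ≈ 0.064803
R_lin = 0.141263, G_lin = 0.152926, B_lin = 0.064803
L = 0.2126×R + 0.7152×G + 0.0722×B
L = 0.2126×0.141263 + 0.7152×0.152926 + 0.0722×0.064803
L ≈ 0.144084


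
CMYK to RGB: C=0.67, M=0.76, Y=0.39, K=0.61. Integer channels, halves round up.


R = 255 × (1-C) × (1-K) = 255 × 0.33 × 0.39 = 32.8185 → 33
G = 255 × (1-M) × (1-K) = 255 × 0.24 × 0.39 = 23.868 → 24
B = 255 × (1-Y) × (1-K) = 255 × 0.61 × 0.39 = 60.6645 → 61
= RGB(33, 24, 61)


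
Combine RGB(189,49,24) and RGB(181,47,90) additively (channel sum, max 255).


Additive: each channel = min(255, C₁+C₂)
R: 189+181 = 370 → 255
G: 49+47 = 96 → 96
B: 24+90 = 114 → 114
= RGB(255, 96, 114)


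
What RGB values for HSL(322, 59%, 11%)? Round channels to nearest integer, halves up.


H=322°, S=0.59, L=0.11
C = (1-|2L-1|)×S = (1-|-0.78|)×0.59 = 0.1298
H' = H/60 = 322/60 ≈ 5.3667; X = C×(1-|H' mod 2 - 1|) ≈ 0.0822
m = L - C/2 = 0.11 - 0.0649 = 0.0451
Sector ⌊H'⌋ = 5 → (R',G',B') = (0.1298, 0.0, ≈0.0822)
RGB = ((R'+m)×255, (G'+m)×255, (B'+m)×255) = (44.5995, 11.5005, 32.4632)
Round half up → RGB(45, 12, 32)


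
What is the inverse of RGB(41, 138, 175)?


Invert: (255-R, 255-G, 255-B)
R: 255-41 = 214
G: 255-138 = 117
B: 255-175 = 80
= RGB(214, 117, 80)


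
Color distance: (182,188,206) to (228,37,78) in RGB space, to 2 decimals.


d = √[(R₁-R₂)² + (G₁-G₂)² + (B₁-B₂)²]
d = √[(182-228)² + (188-37)² + (206-78)²]
d = √[2116 + 22801 + 16384]
d = √41301
d ≈ 203.23


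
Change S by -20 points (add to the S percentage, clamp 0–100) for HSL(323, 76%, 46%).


Original S = 76%
Adjustment = -20 percentage points
New S = 76 + (-20) = 56
Clamp to [0, 100] → 56
= HSL(323°, 56%, 46%)


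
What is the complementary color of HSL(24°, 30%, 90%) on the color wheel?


Complement = opposite side of color wheel = hue + 180°
H' = (24 + 180) mod 360 = 204°
S and L unchanged.
= HSL(204°, 30%, 90%)


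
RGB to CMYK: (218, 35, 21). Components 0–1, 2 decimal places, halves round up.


R'=218/255≈0.8549, G'=35/255≈0.1373, B'=21/255≈0.0824
K = 1 - max(R',G',B') = 1 - 218/255 = 37/255 = 0.14509… → 0.15
(1-R'-K)/(1-K) simplifies to (max-R)/max with max = 218:
C = (218-218)/218 = 0/218 = 0 → 0.00
M = (218-35)/218 = 183/218 = 0.83944… → 0.84
Y = (218-21)/218 = 197/218 = 0.90366… → 0.90
= CMYK(0.00, 0.84, 0.90, 0.15)


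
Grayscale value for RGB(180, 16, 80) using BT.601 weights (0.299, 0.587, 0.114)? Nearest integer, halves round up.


Gray = 0.299×R + 0.587×G + 0.114×B
Gray = 0.299×180 + 0.587×16 + 0.114×80
Gray = 53.820 + 9.392 + 9.120
Gray = 72.332 → round half up → 72
Gray = 72


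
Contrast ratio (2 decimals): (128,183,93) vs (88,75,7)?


Linearize each sRGB channel c=v/255: c/12.92 if c ≤ 0.04045 else ((c+0.055)/1.055)^2.4
L = 0.2126×R_lin + 0.7152×G_lin + 0.0722×B_lin
Color 1 (128,183,93):
  R=128: 128/255≈0.5020 > 0.04045 → ((0.5020+0.055)/1.055)^2.4 ≈ 0.21586
  G=183: 183/255≈0.7176 > 0.04045 → ((0.7176+0.055)/1.055)^2.4 ≈ 0.47353
  B=93: 93/255≈0.3647 > 0.04045 → ((0.3647+0.055)/1.055)^2.4 ≈ 0.10946
  L1 = 0.2126×0.21586 + 0.7152×0.47353 + 0.0722×0.10946 ≈ 0.39246
Color 2 (88,75,7):
  R=88: 88/255≈0.3451 > 0.04045 → ((0.3451+0.055)/1.055)^2.4 ≈ 0.09759
  G=75: 75/255≈0.2941 > 0.04045 → ((0.2941+0.055)/1.055)^2.4 ≈ 0.07036
  B=7: 7/255≈0.0275 ≤ 0.04045 → 0.0275/12.92 ≈ 0.00212
  L2 = 0.2126×0.09759 + 0.7152×0.07036 + 0.0722×0.00212 ≈ 0.07122
Lighter = 0.39246, Darker = 0.07122
Ratio = (L_lighter + 0.05) / (L_darker + 0.05)
Ratio = (0.39246 + 0.05) / (0.07122 + 0.05) = 0.44246 / 0.12122 ≈ 3.6500
Ratio ≈ 3.65:1


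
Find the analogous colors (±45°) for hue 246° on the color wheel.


Base hue: 246°
Left analog: (246 - 45) mod 360 = 201°
Right analog: (246 + 45) mod 360 = 291°
Analogous hues = 201° and 291°


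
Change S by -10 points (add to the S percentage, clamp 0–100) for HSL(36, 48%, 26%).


Original S = 48%
Adjustment = -10 percentage points
New S = 48 + (-10) = 38
Clamp to [0, 100] → 38
= HSL(36°, 38%, 26%)


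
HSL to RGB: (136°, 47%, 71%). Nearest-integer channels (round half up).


H=136°, S=0.47, L=0.71
C = (1-|2L-1|)×S = (1-|0.42|)×0.47 = 0.2726
H' = H/60 = 136/60 ≈ 2.2667; X = C×(1-|H' mod 2 - 1|) ≈ 0.0727
m = L - C/2 = 0.71 - 0.1363 = 0.5737
Sector ⌊H'⌋ = 2 → (R',G',B') = (0.0, 0.2726, ≈0.0727)
RGB = ((R'+m)×255, (G'+m)×255, (B'+m)×255) = (146.2935, 215.8065, 164.8303)
Round half up → RGB(146, 216, 165)


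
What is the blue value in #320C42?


Color: #320C42
R = 32 = 50
G = 0C = 12
B = 42 = 66
Blue = 66


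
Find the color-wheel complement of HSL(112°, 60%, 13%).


Complement = opposite side of color wheel = hue + 180°
H' = (112 + 180) mod 360 = 292°
S and L unchanged.
= HSL(292°, 60%, 13%)


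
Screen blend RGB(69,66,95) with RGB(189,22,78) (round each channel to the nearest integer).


Screen: C = 255 - (255-A)×(255-B)/255, rounded to nearest integer
R: 255 - (255-69)×(255-189)/255 = 255 - 12276/255 ≈ 255 - 48.141 = 206.859 → 207
G: 255 - (255-66)×(255-22)/255 = 255 - 44037/255 ≈ 255 - 172.694 = 82.306 → 82
B: 255 - (255-95)×(255-78)/255 = 255 - 28320/255 ≈ 255 - 111.059 = 143.941 → 144
= RGB(207, 82, 144)


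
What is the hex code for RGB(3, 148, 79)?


R = 3 → 03 (hex)
G = 148 → 94 (hex)
B = 79 → 4F (hex)
Hex = #03944F


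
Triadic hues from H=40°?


Triadic: equally spaced at 120° intervals
H1 = 40°
H2 = (40 + 120) mod 360 = 160°
H3 = (40 + 240) mod 360 = 280°
Triadic = 40°, 160°, 280°


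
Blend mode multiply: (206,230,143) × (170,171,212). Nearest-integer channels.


Multiply: C = A×B/255, rounded to nearest integer
R: 206×170/255 = 35020/255 ≈ 137.333 → 137
G: 230×171/255 = 39330/255 ≈ 154.235 → 154
B: 143×212/255 = 30316/255 ≈ 118.886 → 119
= RGB(137, 154, 119)


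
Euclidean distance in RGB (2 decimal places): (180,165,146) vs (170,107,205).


d = √[(R₁-R₂)² + (G₁-G₂)² + (B₁-B₂)²]
d = √[(180-170)² + (165-107)² + (146-205)²]
d = √[100 + 3364 + 3481]
d = √6945
d ≈ 83.34


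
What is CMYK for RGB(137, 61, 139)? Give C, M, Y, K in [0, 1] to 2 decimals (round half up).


R'=137/255≈0.5373, G'=61/255≈0.2392, B'=139/255≈0.5451
K = 1 - max(R',G',B') = 1 - 139/255 = 116/255 = 0.45490… → 0.45
(1-R'-K)/(1-K) simplifies to (max-R)/max with max = 139:
C = (139-137)/139 = 2/139 = 0.01438… → 0.01
M = (139-61)/139 = 78/139 = 0.56115… → 0.56
Y = (139-139)/139 = 0/139 = 0 → 0.00
= CMYK(0.01, 0.56, 0.00, 0.45)


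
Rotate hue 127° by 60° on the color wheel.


New hue = (H + rotation) mod 360
New hue = (127 + 60) mod 360
= 187 mod 360
= 187°


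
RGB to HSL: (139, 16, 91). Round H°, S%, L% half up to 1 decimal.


Normalize: R'=139/255≈0.5451, G'=16/255≈0.0627, B'=91/255≈0.3569
Max=139/255, Min=16/255, Δ=Max-Min=123/255
L = (Max+Min)/2 = (139+16)/510 = 155/510 = 0.30392… → L = 30.4%
L ≤ 0.5 → S = Δ/(Max+Min) = 123/(139+16) = 123/155 = 0.79354… → S = 79.4%
(the 1/255 factors cancel in S and H, so raw channel differences can be used)
Max is R' → H = 60 × (((G-B)/Δ) mod 6) = 60 × (((16-91)/123) mod 6)
  (-75)/123 = -0.6097…; negative, so add 6 → 5.3902…
  H = 60 × 5.3902… = 323.414…° → H = 323.4°
= HSL(323.4°, 79.4%, 30.4%)


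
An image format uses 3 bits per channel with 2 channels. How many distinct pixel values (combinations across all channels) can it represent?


Total bits = 3 bits/channel × 2 channels = 6 bits
Distinct pixel values = 2^6
= 64 pixel values


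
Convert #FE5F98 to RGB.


FE → 254 (R)
5F → 95 (G)
98 → 152 (B)
= RGB(254, 95, 152)


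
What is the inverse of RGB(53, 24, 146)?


Invert: (255-R, 255-G, 255-B)
R: 255-53 = 202
G: 255-24 = 231
B: 255-146 = 109
= RGB(202, 231, 109)


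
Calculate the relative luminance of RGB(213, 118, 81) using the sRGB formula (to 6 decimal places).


Linearize each channel (sRGB transfer function): c = v/255; c_lin = c/12.92 if c ≤ 0.04045, else ((c+0.055)/1.055)^2.4
  R: 213/255 ≈ 0.835294 > 0.04045 → ((0.835294+0.055)/1.055)^2.4 ≈ 0.665387
  G: 118/255 ≈ 0.462745 > 0.04045 → ((0.462745+0.055)/1.055)^2.4 ≈ 0.181164
  B: 81/255 ≈ 0.317647 > 0.04045 → ((0.317647+0.055)/1.055)^2.4 ≈ 0.082283
R_lin = 0.665387, G_lin = 0.181164, B_lin = 0.082283
L = 0.2126×R + 0.7152×G + 0.0722×B
L = 0.2126×0.665387 + 0.7152×0.181164 + 0.0722×0.082283
L ≈ 0.276971


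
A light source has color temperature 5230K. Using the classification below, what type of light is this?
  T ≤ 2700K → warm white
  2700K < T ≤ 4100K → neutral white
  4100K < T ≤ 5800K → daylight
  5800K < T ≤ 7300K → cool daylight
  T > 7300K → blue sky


Temperature: 5230K
4100K < 5230K ≤ 5800K → daylight
Classification: daylight


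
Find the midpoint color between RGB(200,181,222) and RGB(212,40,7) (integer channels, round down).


Midpoint: each channel = ⌊(C₁+C₂)/2⌋
R: ⌊(200+212)/2⌋ = 206
G: ⌊(181+40)/2⌋ = 110
B: ⌊(222+7)/2⌋ = 114
= RGB(206, 110, 114)


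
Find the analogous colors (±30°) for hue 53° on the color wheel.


Base hue: 53°
Left analog: (53 - 30) mod 360 = 23°
Right analog: (53 + 30) mod 360 = 83°
Analogous hues = 23° and 83°


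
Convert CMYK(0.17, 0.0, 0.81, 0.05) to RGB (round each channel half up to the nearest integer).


R = 255 × (1-C) × (1-K) = 255 × 0.83 × 0.95 = 201.0675 → 201
G = 255 × (1-M) × (1-K) = 255 × 1.00 × 0.95 = 242.25 → 242
B = 255 × (1-Y) × (1-K) = 255 × 0.19 × 0.95 = 46.0275 → 46
= RGB(201, 242, 46)


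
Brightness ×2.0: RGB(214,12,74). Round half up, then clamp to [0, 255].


Multiply each channel by 2.0, round half up, clamp to [0, 255]
R: 214×2.0 = 428 → clamp → 255
G: 12×2.0 = 24
B: 74×2.0 = 148
= RGB(255, 24, 148)


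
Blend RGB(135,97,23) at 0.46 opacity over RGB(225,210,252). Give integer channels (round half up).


C = α×F + (1-α)×B, with 1-α = 0.54
R: 0.46×135 + 0.54×225 = 62.10 + 121.50 = 183.60 → 184
G: 0.46×97 + 0.54×210 = 44.62 + 113.40 = 158.02 → 158
B: 0.46×23 + 0.54×252 = 10.58 + 136.08 = 146.66 → 147
= RGB(184, 158, 147)


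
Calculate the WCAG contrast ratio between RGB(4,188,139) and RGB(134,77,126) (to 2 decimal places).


Linearize each sRGB channel c=v/255: c/12.92 if c ≤ 0.04045 else ((c+0.055)/1.055)^2.4
L = 0.2126×R_lin + 0.7152×G_lin + 0.0722×B_lin
Color 1 (4,188,139):
  R=4: 4/255≈0.0157 ≤ 0.04045 → 0.0157/12.92 ≈ 0.00121
  G=188: 188/255≈0.7373 > 0.04045 → ((0.7373+0.055)/1.055)^2.4 ≈ 0.50289
  B=139: 139/255≈0.5451 > 0.04045 → ((0.5451+0.055)/1.055)^2.4 ≈ 0.25818
  L1 = 0.2126×0.00121 + 0.7152×0.50289 + 0.0722×0.25818 ≈ 0.37856
Color 2 (134,77,126):
  R=134: 134/255≈0.5255 > 0.04045 → ((0.5255+0.055)/1.055)^2.4 ≈ 0.23840
  G=77: 77/255≈0.3020 > 0.04045 → ((0.3020+0.055)/1.055)^2.4 ≈ 0.07421
  B=126: 126/255≈0.4941 > 0.04045 → ((0.4941+0.055)/1.055)^2.4 ≈ 0.20864
  L2 = 0.2126×0.23840 + 0.7152×0.07421 + 0.0722×0.20864 ≈ 0.11882
Lighter = 0.37856, Darker = 0.11882
Ratio = (L_lighter + 0.05) / (L_darker + 0.05)
Ratio = (0.37856 + 0.05) / (0.11882 + 0.05) = 0.42856 / 0.16882 ≈ 2.5385
Ratio ≈ 2.54:1


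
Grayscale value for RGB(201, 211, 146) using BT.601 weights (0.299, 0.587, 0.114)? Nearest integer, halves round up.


Gray = 0.299×R + 0.587×G + 0.114×B
Gray = 0.299×201 + 0.587×211 + 0.114×146
Gray = 60.099 + 123.857 + 16.644
Gray = 200.600 → round half up → 201
Gray = 201


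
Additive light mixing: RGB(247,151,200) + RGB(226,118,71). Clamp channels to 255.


Additive: each channel = min(255, C₁+C₂)
R: 247+226 = 473 → 255
G: 151+118 = 269 → 255
B: 200+71 = 271 → 255
= RGB(255, 255, 255)


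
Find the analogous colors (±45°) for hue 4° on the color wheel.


Base hue: 4°
Left analog: (4 - 45) mod 360 = 319°
Right analog: (4 + 45) mod 360 = 49°
Analogous hues = 319° and 49°


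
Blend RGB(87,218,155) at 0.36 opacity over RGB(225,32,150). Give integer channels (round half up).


C = α×F + (1-α)×B, with 1-α = 0.64
R: 0.36×87 + 0.64×225 = 31.32 + 144.00 = 175.32 → 175
G: 0.36×218 + 0.64×32 = 78.48 + 20.48 = 98.96 → 99
B: 0.36×155 + 0.64×150 = 55.80 + 96.00 = 151.80 → 152
= RGB(175, 99, 152)


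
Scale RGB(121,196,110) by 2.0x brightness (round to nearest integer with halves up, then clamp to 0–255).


Multiply each channel by 2.0, round half up, clamp to [0, 255]
R: 121×2.0 = 242
G: 196×2.0 = 392 → clamp → 255
B: 110×2.0 = 220
= RGB(242, 255, 220)


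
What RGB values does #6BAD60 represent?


6B → 107 (R)
AD → 173 (G)
60 → 96 (B)
= RGB(107, 173, 96)


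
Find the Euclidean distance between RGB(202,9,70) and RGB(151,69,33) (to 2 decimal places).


d = √[(R₁-R₂)² + (G₁-G₂)² + (B₁-B₂)²]
d = √[(202-151)² + (9-69)² + (70-33)²]
d = √[2601 + 3600 + 1369]
d = √7570
d ≈ 87.01


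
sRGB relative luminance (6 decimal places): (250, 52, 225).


Linearize each channel (sRGB transfer function): c = v/255; c_lin = c/12.92 if c ≤ 0.04045, else ((c+0.055)/1.055)^2.4
  R: 250/255 ≈ 0.980392 > 0.04045 → ((0.980392+0.055)/1.055)^2.4 ≈ 0.955973
  G: 52/255 ≈ 0.203922 > 0.04045 → ((0.203922+0.055)/1.055)^2.4 ≈ 0.034340
  B: 225/255 ≈ 0.882353 > 0.04045 → ((0.882353+0.055)/1.055)^2.4 ≈ 0.752942
R_lin = 0.955973, G_lin = 0.034340, B_lin = 0.752942
L = 0.2126×R + 0.7152×G + 0.0722×B
L = 0.2126×0.955973 + 0.7152×0.034340 + 0.0722×0.752942
L ≈ 0.282162


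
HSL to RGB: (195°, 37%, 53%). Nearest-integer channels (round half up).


H=195°, S=0.37, L=0.53
C = (1-|2L-1|)×S = (1-|0.06|)×0.37 = 0.3478
H' = H/60 = 195/60 ≈ 3.2500; X = C×(1-|H' mod 2 - 1|) = 0.26085
m = L - C/2 = 0.53 - 0.1739 = 0.3561
Sector ⌊H'⌋ = 3 → (R',G',B') = (0.0, 0.26085, 0.3478)
RGB = ((R'+m)×255, (G'+m)×255, (B'+m)×255) = (90.8055, 157.32225, 179.4945)
Round half up → RGB(91, 157, 179)


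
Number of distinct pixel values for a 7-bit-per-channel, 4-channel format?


Total bits = 7 bits/channel × 4 channels = 28 bits
Distinct pixel values = 2^28
= 268,435,456 pixel values


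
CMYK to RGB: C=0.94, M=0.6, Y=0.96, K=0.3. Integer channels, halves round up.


R = 255 × (1-C) × (1-K) = 255 × 0.06 × 0.70 = 10.71 → 11
G = 255 × (1-M) × (1-K) = 255 × 0.40 × 0.70 = 71.4 → 71
B = 255 × (1-Y) × (1-K) = 255 × 0.04 × 0.70 = 7.14 → 7
= RGB(11, 71, 7)


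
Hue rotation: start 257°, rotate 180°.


New hue = (H + rotation) mod 360
New hue = (257 + 180) mod 360
= 437 mod 360
= 77°


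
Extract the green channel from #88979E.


Color: #88979E
R = 88 = 136
G = 97 = 151
B = 9E = 158
Green = 151


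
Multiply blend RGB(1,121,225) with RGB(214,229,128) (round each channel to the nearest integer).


Multiply: C = A×B/255, rounded to nearest integer
R: 1×214/255 = 214/255 ≈ 0.839 → 1
G: 121×229/255 = 27709/255 ≈ 108.663 → 109
B: 225×128/255 = 28800/255 ≈ 112.941 → 113
= RGB(1, 109, 113)


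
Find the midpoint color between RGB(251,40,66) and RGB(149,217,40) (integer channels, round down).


Midpoint: each channel = ⌊(C₁+C₂)/2⌋
R: ⌊(251+149)/2⌋ = 200
G: ⌊(40+217)/2⌋ = 128
B: ⌊(66+40)/2⌋ = 53
= RGB(200, 128, 53)


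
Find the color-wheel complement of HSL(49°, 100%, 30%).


Complement = opposite side of color wheel = hue + 180°
H' = (49 + 180) mod 360 = 229°
S and L unchanged.
= HSL(229°, 100%, 30%)


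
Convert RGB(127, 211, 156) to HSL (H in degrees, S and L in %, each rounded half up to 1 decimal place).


Normalize: R'=127/255≈0.4980, G'=211/255≈0.8275, B'=156/255≈0.6118
Max=211/255, Min=127/255, Δ=Max-Min=84/255
L = (Max+Min)/2 = (211+127)/510 = 338/510 = 0.66274… → L = 66.3%
L > 0.5 → S = Δ/(2-Max-Min) = 84/(510-211-127) = 84/172 = 0.48837… → S = 48.8%
(the 1/255 factors cancel in S and H, so raw channel differences can be used)
Max is G' → H = 60 × ((B-R)/Δ + 2) = 60 × ((156-127)/84 + 2)
  29/84 + 2 = 0.3452… + 2 = 2.3452…
  H = 60 × 2.3452… = 140.714…° → H = 140.7°
= HSL(140.7°, 48.8%, 66.3%)


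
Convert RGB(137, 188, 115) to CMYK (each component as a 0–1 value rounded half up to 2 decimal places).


R'=137/255≈0.5373, G'=188/255≈0.7373, B'=115/255≈0.4510
K = 1 - max(R',G',B') = 1 - 188/255 = 67/255 = 0.26274… → 0.26
(1-R'-K)/(1-K) simplifies to (max-R)/max with max = 188:
C = (188-137)/188 = 51/188 = 0.27127… → 0.27
M = (188-188)/188 = 0/188 = 0 → 0.00
Y = (188-115)/188 = 73/188 = 0.38829… → 0.39
= CMYK(0.27, 0.00, 0.39, 0.26)


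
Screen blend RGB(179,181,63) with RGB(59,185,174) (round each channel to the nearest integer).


Screen: C = 255 - (255-A)×(255-B)/255, rounded to nearest integer
R: 255 - (255-179)×(255-59)/255 = 255 - 14896/255 ≈ 255 - 58.416 = 196.584 → 197
G: 255 - (255-181)×(255-185)/255 = 255 - 5180/255 ≈ 255 - 20.314 = 234.686 → 235
B: 255 - (255-63)×(255-174)/255 = 255 - 15552/255 ≈ 255 - 60.988 = 194.012 → 194
= RGB(197, 235, 194)


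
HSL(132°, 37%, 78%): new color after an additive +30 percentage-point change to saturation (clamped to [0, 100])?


Original S = 37%
Adjustment = +30 percentage points
New S = 37 + (30) = 67
Clamp to [0, 100] → 67
= HSL(132°, 67%, 78%)


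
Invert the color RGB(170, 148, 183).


Invert: (255-R, 255-G, 255-B)
R: 255-170 = 85
G: 255-148 = 107
B: 255-183 = 72
= RGB(85, 107, 72)


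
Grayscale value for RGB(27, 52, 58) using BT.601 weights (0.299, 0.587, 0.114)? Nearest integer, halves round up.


Gray = 0.299×R + 0.587×G + 0.114×B
Gray = 0.299×27 + 0.587×52 + 0.114×58
Gray = 8.073 + 30.524 + 6.612
Gray = 45.209 → round half up → 45
Gray = 45


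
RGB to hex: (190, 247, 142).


R = 190 → BE (hex)
G = 247 → F7 (hex)
B = 142 → 8E (hex)
Hex = #BEF78E
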